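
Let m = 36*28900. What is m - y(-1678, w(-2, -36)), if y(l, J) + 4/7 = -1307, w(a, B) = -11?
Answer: 7291953/7 ≈ 1.0417e+6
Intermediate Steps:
y(l, J) = -9153/7 (y(l, J) = -4/7 - 1307 = -9153/7)
m = 1040400
m - y(-1678, w(-2, -36)) = 1040400 - 1*(-9153/7) = 1040400 + 9153/7 = 7291953/7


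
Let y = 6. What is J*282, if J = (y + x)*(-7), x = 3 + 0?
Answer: -17766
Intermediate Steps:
x = 3
J = -63 (J = (6 + 3)*(-7) = 9*(-7) = -63)
J*282 = -63*282 = -17766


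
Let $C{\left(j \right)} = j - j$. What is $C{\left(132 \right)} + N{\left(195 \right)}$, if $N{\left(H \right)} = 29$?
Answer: $29$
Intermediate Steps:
$C{\left(j \right)} = 0$
$C{\left(132 \right)} + N{\left(195 \right)} = 0 + 29 = 29$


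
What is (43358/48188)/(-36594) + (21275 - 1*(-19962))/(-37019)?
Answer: -273378148301/245409760548 ≈ -1.1140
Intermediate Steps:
(43358/48188)/(-36594) + (21275 - 1*(-19962))/(-37019) = (43358*(1/48188))*(-1/36594) + (21275 + 19962)*(-1/37019) = (3097/3442)*(-1/36594) + 41237*(-1/37019) = -163/6629292 - 41237/37019 = -273378148301/245409760548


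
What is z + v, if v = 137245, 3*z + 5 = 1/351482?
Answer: 48238561287/351482 ≈ 1.3724e+5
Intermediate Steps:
z = -585803/351482 (z = -5/3 + (⅓)/351482 = -5/3 + (⅓)*(1/351482) = -5/3 + 1/1054446 = -585803/351482 ≈ -1.6667)
z + v = -585803/351482 + 137245 = 48238561287/351482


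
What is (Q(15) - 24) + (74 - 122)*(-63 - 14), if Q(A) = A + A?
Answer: 3702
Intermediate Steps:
Q(A) = 2*A
(Q(15) - 24) + (74 - 122)*(-63 - 14) = (2*15 - 24) + (74 - 122)*(-63 - 14) = (30 - 24) - 48*(-77) = 6 + 3696 = 3702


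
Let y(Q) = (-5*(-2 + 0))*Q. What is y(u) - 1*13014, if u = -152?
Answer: -14534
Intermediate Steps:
y(Q) = 10*Q (y(Q) = (-5*(-2))*Q = 10*Q)
y(u) - 1*13014 = 10*(-152) - 1*13014 = -1520 - 13014 = -14534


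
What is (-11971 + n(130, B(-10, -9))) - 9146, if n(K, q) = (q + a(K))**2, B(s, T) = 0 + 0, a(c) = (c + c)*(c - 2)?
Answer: 1107537283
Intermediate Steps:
a(c) = 2*c*(-2 + c) (a(c) = (2*c)*(-2 + c) = 2*c*(-2 + c))
B(s, T) = 0
n(K, q) = (q + 2*K*(-2 + K))**2
(-11971 + n(130, B(-10, -9))) - 9146 = (-11971 + (0 + 2*130*(-2 + 130))**2) - 9146 = (-11971 + (0 + 2*130*128)**2) - 9146 = (-11971 + (0 + 33280)**2) - 9146 = (-11971 + 33280**2) - 9146 = (-11971 + 1107558400) - 9146 = 1107546429 - 9146 = 1107537283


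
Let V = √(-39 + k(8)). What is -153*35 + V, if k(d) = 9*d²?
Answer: -5355 + √537 ≈ -5331.8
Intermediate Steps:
V = √537 (V = √(-39 + 9*8²) = √(-39 + 9*64) = √(-39 + 576) = √537 ≈ 23.173)
-153*35 + V = -153*35 + √537 = -5355 + √537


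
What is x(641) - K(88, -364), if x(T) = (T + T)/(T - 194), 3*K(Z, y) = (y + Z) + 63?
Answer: 33019/447 ≈ 73.868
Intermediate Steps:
K(Z, y) = 21 + Z/3 + y/3 (K(Z, y) = ((y + Z) + 63)/3 = ((Z + y) + 63)/3 = (63 + Z + y)/3 = 21 + Z/3 + y/3)
x(T) = 2*T/(-194 + T) (x(T) = (2*T)/(-194 + T) = 2*T/(-194 + T))
x(641) - K(88, -364) = 2*641/(-194 + 641) - (21 + (⅓)*88 + (⅓)*(-364)) = 2*641/447 - (21 + 88/3 - 364/3) = 2*641*(1/447) - 1*(-71) = 1282/447 + 71 = 33019/447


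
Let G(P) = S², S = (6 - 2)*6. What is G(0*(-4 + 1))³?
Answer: 191102976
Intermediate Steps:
S = 24 (S = 4*6 = 24)
G(P) = 576 (G(P) = 24² = 576)
G(0*(-4 + 1))³ = 576³ = 191102976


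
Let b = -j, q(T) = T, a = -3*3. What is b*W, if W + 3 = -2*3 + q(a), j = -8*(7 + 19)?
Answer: -3744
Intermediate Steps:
a = -9
j = -208 (j = -8*26 = -208)
b = 208 (b = -1*(-208) = 208)
W = -18 (W = -3 + (-2*3 - 9) = -3 + (-6 - 9) = -3 - 15 = -18)
b*W = 208*(-18) = -3744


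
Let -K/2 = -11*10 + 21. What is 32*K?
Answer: 5696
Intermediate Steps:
K = 178 (K = -2*(-11*10 + 21) = -2*(-110 + 21) = -2*(-89) = 178)
32*K = 32*178 = 5696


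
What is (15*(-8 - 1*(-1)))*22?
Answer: -2310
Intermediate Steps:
(15*(-8 - 1*(-1)))*22 = (15*(-8 + 1))*22 = (15*(-7))*22 = -105*22 = -2310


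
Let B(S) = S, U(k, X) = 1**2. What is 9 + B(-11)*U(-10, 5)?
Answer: -2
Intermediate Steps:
U(k, X) = 1
9 + B(-11)*U(-10, 5) = 9 - 11*1 = 9 - 11 = -2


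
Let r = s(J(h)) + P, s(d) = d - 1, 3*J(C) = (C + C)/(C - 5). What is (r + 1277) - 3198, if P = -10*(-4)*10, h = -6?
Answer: -16738/11 ≈ -1521.6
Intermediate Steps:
J(C) = 2*C/(3*(-5 + C)) (J(C) = ((C + C)/(C - 5))/3 = ((2*C)/(-5 + C))/3 = (2*C/(-5 + C))/3 = 2*C/(3*(-5 + C)))
P = 400 (P = 40*10 = 400)
s(d) = -1 + d
r = 4393/11 (r = (-1 + (⅔)*(-6)/(-5 - 6)) + 400 = (-1 + (⅔)*(-6)/(-11)) + 400 = (-1 + (⅔)*(-6)*(-1/11)) + 400 = (-1 + 4/11) + 400 = -7/11 + 400 = 4393/11 ≈ 399.36)
(r + 1277) - 3198 = (4393/11 + 1277) - 3198 = 18440/11 - 3198 = -16738/11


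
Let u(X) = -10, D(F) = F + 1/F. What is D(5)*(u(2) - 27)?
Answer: -962/5 ≈ -192.40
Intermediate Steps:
D(5)*(u(2) - 27) = (5 + 1/5)*(-10 - 27) = (5 + ⅕)*(-37) = (26/5)*(-37) = -962/5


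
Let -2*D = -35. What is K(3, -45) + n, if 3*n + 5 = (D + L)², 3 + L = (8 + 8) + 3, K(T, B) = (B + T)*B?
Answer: 27149/12 ≈ 2262.4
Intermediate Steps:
D = 35/2 (D = -½*(-35) = 35/2 ≈ 17.500)
K(T, B) = B*(B + T)
L = 16 (L = -3 + ((8 + 8) + 3) = -3 + (16 + 3) = -3 + 19 = 16)
n = 4469/12 (n = -5/3 + (35/2 + 16)²/3 = -5/3 + (67/2)²/3 = -5/3 + (⅓)*(4489/4) = -5/3 + 4489/12 = 4469/12 ≈ 372.42)
K(3, -45) + n = -45*(-45 + 3) + 4469/12 = -45*(-42) + 4469/12 = 1890 + 4469/12 = 27149/12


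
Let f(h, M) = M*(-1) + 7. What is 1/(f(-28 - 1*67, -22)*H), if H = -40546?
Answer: -1/1175834 ≈ -8.5046e-7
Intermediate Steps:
f(h, M) = 7 - M (f(h, M) = -M + 7 = 7 - M)
1/(f(-28 - 1*67, -22)*H) = 1/((7 - 1*(-22))*(-40546)) = -1/40546/(7 + 22) = -1/40546/29 = (1/29)*(-1/40546) = -1/1175834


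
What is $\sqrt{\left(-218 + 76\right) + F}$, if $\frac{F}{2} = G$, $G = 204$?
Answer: $\sqrt{266} \approx 16.31$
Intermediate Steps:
$F = 408$ ($F = 2 \cdot 204 = 408$)
$\sqrt{\left(-218 + 76\right) + F} = \sqrt{\left(-218 + 76\right) + 408} = \sqrt{-142 + 408} = \sqrt{266}$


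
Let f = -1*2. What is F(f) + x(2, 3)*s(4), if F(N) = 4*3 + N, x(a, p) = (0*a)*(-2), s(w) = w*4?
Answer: 10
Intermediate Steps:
s(w) = 4*w
x(a, p) = 0 (x(a, p) = 0*(-2) = 0)
f = -2
F(N) = 12 + N
F(f) + x(2, 3)*s(4) = (12 - 2) + 0*(4*4) = 10 + 0*16 = 10 + 0 = 10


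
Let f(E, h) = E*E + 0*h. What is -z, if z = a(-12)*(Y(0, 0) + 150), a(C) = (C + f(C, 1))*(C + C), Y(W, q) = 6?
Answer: 494208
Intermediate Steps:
f(E, h) = E² (f(E, h) = E² + 0 = E²)
a(C) = 2*C*(C + C²) (a(C) = (C + C²)*(C + C) = (C + C²)*(2*C) = 2*C*(C + C²))
z = -494208 (z = (2*(-12)²*(1 - 12))*(6 + 150) = (2*144*(-11))*156 = -3168*156 = -494208)
-z = -1*(-494208) = 494208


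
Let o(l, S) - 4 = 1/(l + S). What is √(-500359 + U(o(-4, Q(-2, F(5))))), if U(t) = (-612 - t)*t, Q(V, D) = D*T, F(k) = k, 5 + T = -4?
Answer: 2*I*√301811911/49 ≈ 709.09*I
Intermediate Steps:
T = -9 (T = -5 - 4 = -9)
Q(V, D) = -9*D (Q(V, D) = D*(-9) = -9*D)
o(l, S) = 4 + 1/(S + l) (o(l, S) = 4 + 1/(l + S) = 4 + 1/(S + l))
U(t) = t*(-612 - t)
√(-500359 + U(o(-4, Q(-2, F(5))))) = √(-500359 - (1 + 4*(-9*5) + 4*(-4))/(-9*5 - 4)*(612 + (1 + 4*(-9*5) + 4*(-4))/(-9*5 - 4))) = √(-500359 - (1 + 4*(-45) - 16)/(-45 - 4)*(612 + (1 + 4*(-45) - 16)/(-45 - 4))) = √(-500359 - (1 - 180 - 16)/(-49)*(612 + (1 - 180 - 16)/(-49))) = √(-500359 - (-1/49*(-195))*(612 - 1/49*(-195))) = √(-500359 - 1*195/49*(612 + 195/49)) = √(-500359 - 1*195/49*30183/49) = √(-500359 - 5885685/2401) = √(-1207247644/2401) = 2*I*√301811911/49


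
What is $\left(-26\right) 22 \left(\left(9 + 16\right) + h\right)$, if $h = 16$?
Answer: $-23452$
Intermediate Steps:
$\left(-26\right) 22 \left(\left(9 + 16\right) + h\right) = \left(-26\right) 22 \left(\left(9 + 16\right) + 16\right) = - 572 \left(25 + 16\right) = \left(-572\right) 41 = -23452$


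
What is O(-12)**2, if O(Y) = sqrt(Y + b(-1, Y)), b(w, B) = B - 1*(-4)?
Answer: -20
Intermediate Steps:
b(w, B) = 4 + B (b(w, B) = B + 4 = 4 + B)
O(Y) = sqrt(4 + 2*Y) (O(Y) = sqrt(Y + (4 + Y)) = sqrt(4 + 2*Y))
O(-12)**2 = (sqrt(4 + 2*(-12)))**2 = (sqrt(4 - 24))**2 = (sqrt(-20))**2 = (2*I*sqrt(5))**2 = -20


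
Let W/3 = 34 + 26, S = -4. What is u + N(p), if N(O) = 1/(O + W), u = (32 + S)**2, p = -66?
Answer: 89377/114 ≈ 784.01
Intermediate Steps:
u = 784 (u = (32 - 4)**2 = 28**2 = 784)
W = 180 (W = 3*(34 + 26) = 3*60 = 180)
N(O) = 1/(180 + O) (N(O) = 1/(O + 180) = 1/(180 + O))
u + N(p) = 784 + 1/(180 - 66) = 784 + 1/114 = 89377/114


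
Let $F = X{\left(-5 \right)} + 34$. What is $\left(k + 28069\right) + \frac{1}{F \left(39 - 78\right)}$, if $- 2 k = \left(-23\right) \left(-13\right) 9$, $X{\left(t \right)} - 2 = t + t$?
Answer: $\frac{13548814}{507} \approx 26724.0$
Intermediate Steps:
$X{\left(t \right)} = 2 + 2 t$ ($X{\left(t \right)} = 2 + \left(t + t\right) = 2 + 2 t$)
$k = - \frac{2691}{2}$ ($k = - \frac{\left(-23\right) \left(-13\right) 9}{2} = - \frac{299 \cdot 9}{2} = \left(- \frac{1}{2}\right) 2691 = - \frac{2691}{2} \approx -1345.5$)
$F = 26$ ($F = \left(2 + 2 \left(-5\right)\right) + 34 = \left(2 - 10\right) + 34 = -8 + 34 = 26$)
$\left(k + 28069\right) + \frac{1}{F \left(39 - 78\right)} = \left(- \frac{2691}{2} + 28069\right) + \frac{1}{26 \left(39 - 78\right)} = \frac{53447}{2} + \frac{1}{26 \left(-39\right)} = \frac{53447}{2} + \frac{1}{-1014} = \frac{53447}{2} - \frac{1}{1014} = \frac{13548814}{507}$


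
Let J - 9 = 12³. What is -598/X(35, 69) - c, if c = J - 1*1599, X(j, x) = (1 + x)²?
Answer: -338399/2450 ≈ -138.12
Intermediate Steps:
J = 1737 (J = 9 + 12³ = 9 + 1728 = 1737)
c = 138 (c = 1737 - 1*1599 = 1737 - 1599 = 138)
-598/X(35, 69) - c = -598/(1 + 69)² - 1*138 = -598/(70²) - 138 = -598/4900 - 138 = -598*1/4900 - 138 = -299/2450 - 138 = -338399/2450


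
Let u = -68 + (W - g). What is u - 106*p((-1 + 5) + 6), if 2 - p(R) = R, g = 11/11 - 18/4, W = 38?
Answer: 1643/2 ≈ 821.50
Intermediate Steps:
g = -7/2 (g = 11*(1/11) - 18*1/4 = 1 - 9/2 = -7/2 ≈ -3.5000)
u = -53/2 (u = -68 + (38 - 1*(-7/2)) = -68 + (38 + 7/2) = -68 + 83/2 = -53/2 ≈ -26.500)
p(R) = 2 - R
u - 106*p((-1 + 5) + 6) = -53/2 - 106*(2 - ((-1 + 5) + 6)) = -53/2 - 106*(2 - (4 + 6)) = -53/2 - 106*(2 - 1*10) = -53/2 - 106*(2 - 10) = -53/2 - 106*(-8) = -53/2 + 848 = 1643/2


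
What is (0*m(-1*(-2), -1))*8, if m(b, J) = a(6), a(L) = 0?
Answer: 0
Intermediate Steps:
m(b, J) = 0
(0*m(-1*(-2), -1))*8 = (0*0)*8 = 0*8 = 0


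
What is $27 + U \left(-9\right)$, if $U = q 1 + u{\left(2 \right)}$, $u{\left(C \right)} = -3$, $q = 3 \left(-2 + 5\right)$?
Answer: $-27$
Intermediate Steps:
$q = 9$ ($q = 3 \cdot 3 = 9$)
$U = 6$ ($U = 9 \cdot 1 - 3 = 9 - 3 = 6$)
$27 + U \left(-9\right) = 27 + 6 \left(-9\right) = 27 - 54 = -27$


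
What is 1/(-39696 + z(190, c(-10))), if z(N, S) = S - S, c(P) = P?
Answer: -1/39696 ≈ -2.5191e-5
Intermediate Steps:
z(N, S) = 0
1/(-39696 + z(190, c(-10))) = 1/(-39696 + 0) = 1/(-39696) = -1/39696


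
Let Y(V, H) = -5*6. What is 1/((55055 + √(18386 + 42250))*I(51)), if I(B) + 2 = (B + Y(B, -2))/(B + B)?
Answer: -1871870/184890535729 + 68*√15159/184890535729 ≈ -1.0079e-5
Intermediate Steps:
Y(V, H) = -30
I(B) = -2 + (-30 + B)/(2*B) (I(B) = -2 + (B - 30)/(B + B) = -2 + (-30 + B)/((2*B)) = -2 + (-30 + B)*(1/(2*B)) = -2 + (-30 + B)/(2*B))
1/((55055 + √(18386 + 42250))*I(51)) = 1/((55055 + √(18386 + 42250))*(-3/2 - 15/51)) = 1/((55055 + √60636)*(-3/2 - 15*1/51)) = 1/((55055 + 2*√15159)*(-3/2 - 5/17)) = 1/((55055 + 2*√15159)*(-61/34)) = -34/61/(55055 + 2*√15159) = -34/(61*(55055 + 2*√15159))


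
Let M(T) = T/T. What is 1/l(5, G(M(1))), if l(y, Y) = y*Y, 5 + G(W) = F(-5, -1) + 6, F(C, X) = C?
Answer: -1/20 ≈ -0.050000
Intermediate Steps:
M(T) = 1
G(W) = -4 (G(W) = -5 + (-5 + 6) = -5 + 1 = -4)
l(y, Y) = Y*y
1/l(5, G(M(1))) = 1/(-4*5) = 1/(-20) = -1/20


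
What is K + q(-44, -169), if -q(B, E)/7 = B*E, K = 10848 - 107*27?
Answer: -44093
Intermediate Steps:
K = 7959 (K = 10848 - 2889 = 7959)
q(B, E) = -7*B*E
K + q(-44, -169) = 7959 - 7*(-44)*(-169) = 7959 - 52052 = -44093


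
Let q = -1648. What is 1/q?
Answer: -1/1648 ≈ -0.00060680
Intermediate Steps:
1/q = 1/(-1648) = -1/1648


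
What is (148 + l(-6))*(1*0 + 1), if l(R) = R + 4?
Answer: 146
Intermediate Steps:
l(R) = 4 + R
(148 + l(-6))*(1*0 + 1) = (148 + (4 - 6))*(1*0 + 1) = (148 - 2)*(0 + 1) = 146*1 = 146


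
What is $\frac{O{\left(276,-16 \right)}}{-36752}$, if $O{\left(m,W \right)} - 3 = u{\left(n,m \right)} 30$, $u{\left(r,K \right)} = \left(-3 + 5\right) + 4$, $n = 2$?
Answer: $- \frac{183}{36752} \approx -0.0049793$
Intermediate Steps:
$u{\left(r,K \right)} = 6$ ($u{\left(r,K \right)} = 2 + 4 = 6$)
$O{\left(m,W \right)} = 183$ ($O{\left(m,W \right)} = 3 + 6 \cdot 30 = 3 + 180 = 183$)
$\frac{O{\left(276,-16 \right)}}{-36752} = \frac{183}{-36752} = 183 \left(- \frac{1}{36752}\right) = - \frac{183}{36752}$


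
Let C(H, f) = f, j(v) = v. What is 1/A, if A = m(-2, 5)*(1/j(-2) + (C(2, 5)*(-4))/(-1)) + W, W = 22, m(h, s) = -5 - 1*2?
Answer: -2/229 ≈ -0.0087336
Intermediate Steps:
m(h, s) = -7 (m(h, s) = -5 - 2 = -7)
A = -229/2 (A = -7*(1/(-2) + (5*(-4))/(-1)) + 22 = -7*(1*(-½) - 20*(-1)) + 22 = -7*(-½ + 20) + 22 = -7*39/2 + 22 = -273/2 + 22 = -229/2 ≈ -114.50)
1/A = 1/(-229/2) = -2/229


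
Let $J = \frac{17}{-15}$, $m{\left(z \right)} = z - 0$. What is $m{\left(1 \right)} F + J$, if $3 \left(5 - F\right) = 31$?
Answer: $- \frac{97}{15} \approx -6.4667$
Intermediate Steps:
$m{\left(z \right)} = z$ ($m{\left(z \right)} = z + 0 = z$)
$F = - \frac{16}{3}$ ($F = 5 - \frac{31}{3} = - \frac{16}{3} \approx -5.3333$)
$J = - \frac{17}{15}$ ($J = 17 \left(- \frac{1}{15}\right) = - \frac{17}{15} \approx -1.1333$)
$m{\left(1 \right)} F + J = 1 \left(- \frac{16}{3}\right) - \frac{17}{15} = - \frac{16}{3} - \frac{17}{15} = - \frac{97}{15}$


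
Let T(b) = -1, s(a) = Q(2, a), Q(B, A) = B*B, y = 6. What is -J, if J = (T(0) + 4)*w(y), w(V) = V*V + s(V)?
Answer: -120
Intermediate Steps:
Q(B, A) = B²
s(a) = 4 (s(a) = 2² = 4)
w(V) = 4 + V² (w(V) = V*V + 4 = V² + 4 = 4 + V²)
J = 120 (J = (-1 + 4)*(4 + 6²) = 3*(4 + 36) = 3*40 = 120)
-J = -1*120 = -120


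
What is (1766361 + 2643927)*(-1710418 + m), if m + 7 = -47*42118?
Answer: -16273834821648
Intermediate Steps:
m = -1979553 (m = -7 - 47*42118 = -7 - 1979546 = -1979553)
(1766361 + 2643927)*(-1710418 + m) = (1766361 + 2643927)*(-1710418 - 1979553) = 4410288*(-3689971) = -16273834821648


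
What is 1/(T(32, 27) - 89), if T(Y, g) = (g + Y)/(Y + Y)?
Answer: -64/5637 ≈ -0.011354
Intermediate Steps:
T(Y, g) = (Y + g)/(2*Y) (T(Y, g) = (Y + g)/((2*Y)) = (Y + g)*(1/(2*Y)) = (Y + g)/(2*Y))
1/(T(32, 27) - 89) = 1/((½)*(32 + 27)/32 - 89) = 1/((½)*(1/32)*59 - 89) = 1/(59/64 - 89) = 1/(-5637/64) = -64/5637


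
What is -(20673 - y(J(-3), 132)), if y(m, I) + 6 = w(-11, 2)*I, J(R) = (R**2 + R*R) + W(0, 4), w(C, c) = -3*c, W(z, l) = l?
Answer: -21471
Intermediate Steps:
J(R) = 4 + 2*R**2 (J(R) = (R**2 + R*R) + 4 = (R**2 + R**2) + 4 = 2*R**2 + 4 = 4 + 2*R**2)
y(m, I) = -6 - 6*I (y(m, I) = -6 + (-3*2)*I = -6 - 6*I)
-(20673 - y(J(-3), 132)) = -(20673 - (-6 - 6*132)) = -(20673 - (-6 - 792)) = -(20673 - 1*(-798)) = -(20673 + 798) = -1*21471 = -21471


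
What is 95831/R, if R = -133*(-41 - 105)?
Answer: 95831/19418 ≈ 4.9352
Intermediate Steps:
R = 19418 (R = -133*(-146) = 19418)
95831/R = 95831/19418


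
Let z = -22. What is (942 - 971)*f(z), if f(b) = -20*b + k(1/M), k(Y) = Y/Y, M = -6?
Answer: -12789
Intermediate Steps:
k(Y) = 1
f(b) = 1 - 20*b (f(b) = -20*b + 1 = 1 - 20*b)
(942 - 971)*f(z) = (942 - 971)*(1 - 20*(-22)) = -29*(1 + 440) = -29*441 = -12789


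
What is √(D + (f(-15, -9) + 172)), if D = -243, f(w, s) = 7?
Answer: 8*I ≈ 8.0*I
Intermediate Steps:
√(D + (f(-15, -9) + 172)) = √(-243 + (7 + 172)) = √(-243 + 179) = √(-64) = 8*I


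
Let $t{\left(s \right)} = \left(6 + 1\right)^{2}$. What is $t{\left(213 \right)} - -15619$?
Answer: $15668$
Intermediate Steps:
$t{\left(s \right)} = 49$ ($t{\left(s \right)} = 7^{2} = 49$)
$t{\left(213 \right)} - -15619 = 49 - -15619 = 49 + 15619 = 15668$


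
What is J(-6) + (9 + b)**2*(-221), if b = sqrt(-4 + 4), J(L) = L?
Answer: -17907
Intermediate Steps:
b = 0 (b = sqrt(0) = 0)
J(-6) + (9 + b)**2*(-221) = -6 + (9 + 0)**2*(-221) = -6 + 9**2*(-221) = -6 + 81*(-221) = -6 - 17901 = -17907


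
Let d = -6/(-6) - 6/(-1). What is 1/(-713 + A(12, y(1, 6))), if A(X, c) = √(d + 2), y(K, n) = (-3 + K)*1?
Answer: -1/710 ≈ -0.0014085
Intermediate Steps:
y(K, n) = -3 + K
d = 7 (d = -6*(-⅙) - 6*(-1) = 1 + 6 = 7)
A(X, c) = 3 (A(X, c) = √(7 + 2) = √9 = 3)
1/(-713 + A(12, y(1, 6))) = 1/(-713 + 3) = 1/(-710) = -1/710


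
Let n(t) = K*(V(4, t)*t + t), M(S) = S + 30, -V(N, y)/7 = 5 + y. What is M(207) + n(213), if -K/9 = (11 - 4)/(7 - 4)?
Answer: 6821562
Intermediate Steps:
V(N, y) = -35 - 7*y (V(N, y) = -7*(5 + y) = -35 - 7*y)
K = -21 (K = -9*(11 - 4)/(7 - 4) = -63/3 = -9*7/3 = -21)
M(S) = 30 + S
n(t) = -21*t - 21*t*(-35 - 7*t) (n(t) = -21*((-35 - 7*t)*t + t) = -21*(t*(-35 - 7*t) + t) = -21*(t + t*(-35 - 7*t)) = -21*t - 21*t*(-35 - 7*t))
M(207) + n(213) = (30 + 207) + 21*213*(34 + 7*213) = 237 + 21*213*(34 + 1491) = 237 + 21*213*1525 = 237 + 6821325 = 6821562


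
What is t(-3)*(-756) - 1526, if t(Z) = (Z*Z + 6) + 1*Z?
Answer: -10598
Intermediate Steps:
t(Z) = 6 + Z + Z² (t(Z) = (Z² + 6) + Z = (6 + Z²) + Z = 6 + Z + Z²)
t(-3)*(-756) - 1526 = (6 - 3 + (-3)²)*(-756) - 1526 = (6 - 3 + 9)*(-756) - 1526 = 12*(-756) - 1526 = -9072 - 1526 = -10598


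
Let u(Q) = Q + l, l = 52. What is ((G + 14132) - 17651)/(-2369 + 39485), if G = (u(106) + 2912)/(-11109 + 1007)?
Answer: -4444001/46868229 ≈ -0.094819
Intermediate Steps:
u(Q) = 52 + Q (u(Q) = Q + 52 = 52 + Q)
G = -1535/5051 (G = ((52 + 106) + 2912)/(-11109 + 1007) = (158 + 2912)/(-10102) = 3070*(-1/10102) = -1535/5051 ≈ -0.30390)
((G + 14132) - 17651)/(-2369 + 39485) = ((-1535/5051 + 14132) - 17651)/(-2369 + 39485) = (71379197/5051 - 17651)/37116 = -17776004/5051*1/37116 = -4444001/46868229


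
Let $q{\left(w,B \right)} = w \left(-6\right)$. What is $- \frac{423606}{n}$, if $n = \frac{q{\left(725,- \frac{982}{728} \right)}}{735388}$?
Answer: $\frac{51919128188}{725} \approx 7.1613 \cdot 10^{7}$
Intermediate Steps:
$q{\left(w,B \right)} = - 6 w$
$n = - \frac{2175}{367694}$ ($n = \frac{\left(-6\right) 725}{735388} = \left(-4350\right) \frac{1}{735388} = - \frac{2175}{367694} \approx -0.0059152$)
$- \frac{423606}{n} = - \frac{423606}{- \frac{2175}{367694}} = \left(-423606\right) \left(- \frac{367694}{2175}\right) = \frac{51919128188}{725}$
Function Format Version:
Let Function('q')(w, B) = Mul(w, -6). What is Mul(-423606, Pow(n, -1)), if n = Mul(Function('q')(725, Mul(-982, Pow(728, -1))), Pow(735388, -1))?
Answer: Rational(51919128188, 725) ≈ 7.1613e+7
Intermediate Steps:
Function('q')(w, B) = Mul(-6, w)
n = Rational(-2175, 367694) (n = Mul(Mul(-6, 725), Pow(735388, -1)) = Mul(-4350, Rational(1, 735388)) = Rational(-2175, 367694) ≈ -0.0059152)
Mul(-423606, Pow(n, -1)) = Mul(-423606, Pow(Rational(-2175, 367694), -1)) = Mul(-423606, Rational(-367694, 2175)) = Rational(51919128188, 725)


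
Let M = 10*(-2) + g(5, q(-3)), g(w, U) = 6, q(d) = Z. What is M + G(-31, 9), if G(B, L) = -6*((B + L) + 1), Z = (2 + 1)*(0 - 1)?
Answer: 112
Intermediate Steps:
Z = -3 (Z = 3*(-1) = -3)
q(d) = -3
G(B, L) = -6 - 6*B - 6*L (G(B, L) = -6*(1 + B + L) = -6 - 6*B - 6*L)
M = -14 (M = 10*(-2) + 6 = -20 + 6 = -14)
M + G(-31, 9) = -14 + (-6 - 6*(-31) - 6*9) = -14 + (-6 + 186 - 54) = -14 + 126 = 112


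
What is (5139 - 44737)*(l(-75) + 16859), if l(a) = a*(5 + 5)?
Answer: -637884182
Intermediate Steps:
l(a) = 10*a (l(a) = a*10 = 10*a)
(5139 - 44737)*(l(-75) + 16859) = (5139 - 44737)*(10*(-75) + 16859) = -39598*(-750 + 16859) = -39598*16109 = -637884182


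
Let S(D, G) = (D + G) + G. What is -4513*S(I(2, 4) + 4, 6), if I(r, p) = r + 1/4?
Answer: -329449/4 ≈ -82362.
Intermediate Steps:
I(r, p) = ¼ + r (I(r, p) = r + ¼ = ¼ + r)
S(D, G) = D + 2*G
-4513*S(I(2, 4) + 4, 6) = -4513*(((¼ + 2) + 4) + 2*6) = -4513*((9/4 + 4) + 12) = -4513*(25/4 + 12) = -4513*73/4 = -329449/4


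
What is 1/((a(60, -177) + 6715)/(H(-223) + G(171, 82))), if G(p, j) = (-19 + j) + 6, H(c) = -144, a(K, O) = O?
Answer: -75/6538 ≈ -0.011471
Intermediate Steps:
G(p, j) = -13 + j
1/((a(60, -177) + 6715)/(H(-223) + G(171, 82))) = 1/((-177 + 6715)/(-144 + (-13 + 82))) = 1/(6538/(-144 + 69)) = 1/(6538/(-75)) = 1/(6538*(-1/75)) = 1/(-6538/75) = -75/6538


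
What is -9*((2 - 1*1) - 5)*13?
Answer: 468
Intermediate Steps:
-9*((2 - 1*1) - 5)*13 = -9*((2 - 1) - 5)*13 = -9*(1 - 5)*13 = -9*(-4)*13 = 36*13 = 468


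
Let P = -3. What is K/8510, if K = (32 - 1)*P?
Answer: -93/8510 ≈ -0.010928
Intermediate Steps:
K = -93 (K = (32 - 1)*(-3) = 31*(-3) = -93)
K/8510 = -93/8510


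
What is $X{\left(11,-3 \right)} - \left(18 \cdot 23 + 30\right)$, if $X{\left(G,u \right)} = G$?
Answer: $-433$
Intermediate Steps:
$X{\left(11,-3 \right)} - \left(18 \cdot 23 + 30\right) = 11 - \left(18 \cdot 23 + 30\right) = 11 - \left(414 + 30\right) = 11 - 444 = -433$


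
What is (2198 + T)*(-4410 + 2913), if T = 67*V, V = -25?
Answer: -782931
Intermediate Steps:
T = -1675 (T = 67*(-25) = -1675)
(2198 + T)*(-4410 + 2913) = (2198 - 1675)*(-4410 + 2913) = 523*(-1497) = -782931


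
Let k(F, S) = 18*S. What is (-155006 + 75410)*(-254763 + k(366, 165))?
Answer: 20041715628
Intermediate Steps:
(-155006 + 75410)*(-254763 + k(366, 165)) = (-155006 + 75410)*(-254763 + 18*165) = -79596*(-254763 + 2970) = -79596*(-251793) = 20041715628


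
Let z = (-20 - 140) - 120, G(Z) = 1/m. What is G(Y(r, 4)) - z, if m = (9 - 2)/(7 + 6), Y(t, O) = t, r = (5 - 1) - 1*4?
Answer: 1973/7 ≈ 281.86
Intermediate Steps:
r = 0 (r = 4 - 4 = 0)
m = 7/13 ≈ 0.53846
G(Z) = 13/7 (G(Z) = 1/(7/13) = 13/7)
z = -280 (z = -160 - 120 = -280)
G(Y(r, 4)) - z = 13/7 - 1*(-280) = 13/7 + 280 = 1973/7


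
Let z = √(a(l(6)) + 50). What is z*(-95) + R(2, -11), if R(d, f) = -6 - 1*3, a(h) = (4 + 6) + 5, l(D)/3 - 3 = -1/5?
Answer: -9 - 95*√65 ≈ -774.91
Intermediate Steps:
l(D) = 42/5 (l(D) = 9 + 3*(-1/5) = 9 + 3*(-1*⅕) = 9 + 3*(-⅕) = 9 - ⅗ = 42/5)
a(h) = 15 (a(h) = 10 + 5 = 15)
R(d, f) = -9 (R(d, f) = -6 - 3 = -9)
z = √65 (z = √(15 + 50) = √65 ≈ 8.0623)
z*(-95) + R(2, -11) = √65*(-95) - 9 = -95*√65 - 9 = -9 - 95*√65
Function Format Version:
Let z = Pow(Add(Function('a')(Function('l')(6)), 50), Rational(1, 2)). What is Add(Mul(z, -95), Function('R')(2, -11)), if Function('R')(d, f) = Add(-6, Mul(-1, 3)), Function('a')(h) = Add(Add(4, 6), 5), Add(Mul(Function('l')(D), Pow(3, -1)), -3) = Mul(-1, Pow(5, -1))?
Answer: Add(-9, Mul(-95, Pow(65, Rational(1, 2)))) ≈ -774.91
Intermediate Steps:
Function('l')(D) = Rational(42, 5) (Function('l')(D) = Add(9, Mul(3, Mul(-1, Pow(5, -1)))) = Add(9, Mul(3, Mul(-1, Rational(1, 5)))) = Add(9, Mul(3, Rational(-1, 5))) = Add(9, Rational(-3, 5)) = Rational(42, 5))
Function('a')(h) = 15 (Function('a')(h) = Add(10, 5) = 15)
Function('R')(d, f) = -9 (Function('R')(d, f) = Add(-6, -3) = -9)
z = Pow(65, Rational(1, 2)) (z = Pow(Add(15, 50), Rational(1, 2)) = Pow(65, Rational(1, 2)) ≈ 8.0623)
Add(Mul(z, -95), Function('R')(2, -11)) = Add(Mul(Pow(65, Rational(1, 2)), -95), -9) = Add(Mul(-95, Pow(65, Rational(1, 2))), -9) = Add(-9, Mul(-95, Pow(65, Rational(1, 2))))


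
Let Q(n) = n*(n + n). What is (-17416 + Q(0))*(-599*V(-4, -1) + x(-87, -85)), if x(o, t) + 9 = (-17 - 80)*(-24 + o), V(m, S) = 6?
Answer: -124768224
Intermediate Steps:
x(o, t) = 2319 - 97*o (x(o, t) = -9 + (-17 - 80)*(-24 + o) = -9 - 97*(-24 + o) = -9 + (2328 - 97*o) = 2319 - 97*o)
Q(n) = 2*n**2 (Q(n) = n*(2*n) = 2*n**2)
(-17416 + Q(0))*(-599*V(-4, -1) + x(-87, -85)) = (-17416 + 2*0**2)*(-599*6 + (2319 - 97*(-87))) = (-17416 + 2*0)*(-3594 + (2319 + 8439)) = (-17416 + 0)*(-3594 + 10758) = -17416*7164 = -124768224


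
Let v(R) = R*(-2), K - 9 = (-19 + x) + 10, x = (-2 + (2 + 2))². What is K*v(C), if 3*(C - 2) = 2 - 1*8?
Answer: 0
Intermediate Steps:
x = 4 (x = (-2 + 4)² = 2² = 4)
C = 0 (C = 2 + (2 - 1*8)/3 = 2 + (2 - 8)/3 = 2 + (⅓)*(-6) = 2 - 2 = 0)
K = 4 (K = 9 + ((-19 + 4) + 10) = 9 + (-15 + 10) = 9 - 5 = 4)
v(R) = -2*R
K*v(C) = 4*(-2*0) = 4*0 = 0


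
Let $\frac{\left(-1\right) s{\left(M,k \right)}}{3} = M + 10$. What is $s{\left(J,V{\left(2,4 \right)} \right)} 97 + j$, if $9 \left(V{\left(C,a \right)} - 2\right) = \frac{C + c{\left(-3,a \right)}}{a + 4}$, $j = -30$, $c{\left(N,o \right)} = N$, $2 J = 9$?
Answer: $- \frac{8499}{2} \approx -4249.5$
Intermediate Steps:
$J = \frac{9}{2}$ ($J = \frac{1}{2} \cdot 9 = \frac{9}{2} \approx 4.5$)
$V{\left(C,a \right)} = 2 + \frac{-3 + C}{9 \left(4 + a\right)}$ ($V{\left(C,a \right)} = 2 + \frac{\left(C - 3\right) \frac{1}{a + 4}}{9} = 2 + \frac{\left(-3 + C\right) \frac{1}{4 + a}}{9} = 2 + \frac{\frac{1}{4 + a} \left(-3 + C\right)}{9} = 2 + \frac{-3 + C}{9 \left(4 + a\right)}$)
$s{\left(M,k \right)} = -30 - 3 M$ ($s{\left(M,k \right)} = - 3 \left(M + 10\right) = - 3 \left(10 + M\right) = -30 - 3 M$)
$s{\left(J,V{\left(2,4 \right)} \right)} 97 + j = \left(-30 - \frac{27}{2}\right) 97 - 30 = \left(- \frac{87}{2}\right) 97 - 30 = - \frac{8439}{2} - 30 = - \frac{8499}{2}$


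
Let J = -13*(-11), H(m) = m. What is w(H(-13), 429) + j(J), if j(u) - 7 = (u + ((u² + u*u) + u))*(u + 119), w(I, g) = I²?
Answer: 10790384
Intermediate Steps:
J = 143
j(u) = 7 + (119 + u)*(2*u + 2*u²) (j(u) = 7 + (u + ((u² + u*u) + u))*(u + 119) = 7 + (u + ((u² + u²) + u))*(119 + u) = 7 + (u + (2*u² + u))*(119 + u) = 7 + (u + (u + 2*u²))*(119 + u) = 7 + (2*u + 2*u²)*(119 + u) = 7 + (119 + u)*(2*u + 2*u²))
w(H(-13), 429) + j(J) = (-13)² + (7 + 2*143³ + 238*143 + 240*143²) = 169 + (7 + 2*2924207 + 34034 + 240*20449) = 169 + (7 + 5848414 + 34034 + 4907760) = 169 + 10790215 = 10790384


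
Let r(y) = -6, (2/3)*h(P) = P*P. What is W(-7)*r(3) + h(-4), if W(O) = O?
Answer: 66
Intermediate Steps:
h(P) = 3*P**2/2 (h(P) = 3*(P*P)/2 = 3*P**2/2)
W(-7)*r(3) + h(-4) = -7*(-6) + (3/2)*(-4)**2 = 42 + (3/2)*16 = 42 + 24 = 66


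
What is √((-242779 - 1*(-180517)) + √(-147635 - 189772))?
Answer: √(-62262 + I*√337407) ≈ 1.164 + 249.53*I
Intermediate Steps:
√((-242779 - 1*(-180517)) + √(-147635 - 189772)) = √((-242779 + 180517) + √(-337407)) = √(-62262 + I*√337407)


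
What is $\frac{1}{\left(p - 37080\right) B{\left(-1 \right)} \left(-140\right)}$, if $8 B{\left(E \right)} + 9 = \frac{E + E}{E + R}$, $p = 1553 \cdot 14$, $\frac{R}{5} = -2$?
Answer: $- \frac{11}{26036255} \approx -4.2249 \cdot 10^{-7}$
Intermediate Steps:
$R = -10$ ($R = 5 \left(-2\right) = -10$)
$p = 21742$
$B{\left(E \right)} = - \frac{9}{8} + \frac{E}{4 \left(-10 + E\right)}$ ($B{\left(E \right)} = - \frac{9}{8} + \frac{\left(E + E\right) \frac{1}{E - 10}}{8} = - \frac{9}{8} + \frac{2 E \frac{1}{-10 + E}}{8} = - \frac{9}{8} + \frac{E}{4 \left(-10 + E\right)}$)
$\frac{1}{\left(p - 37080\right) B{\left(-1 \right)} \left(-140\right)} = \frac{1}{\left(21742 - 37080\right) \frac{90 - -7}{8 \left(-10 - 1\right)} \left(-140\right)} = \frac{1}{\left(-15338\right) \frac{90 + 7}{8 \left(-11\right)} \left(-140\right)} = - \frac{1}{15338 \cdot \frac{1}{8} \left(- \frac{1}{11}\right) 97 \left(-140\right)} = - \frac{1}{15338 \left(\left(- \frac{97}{88}\right) \left(-140\right)\right)} = - \frac{1}{15338 \cdot \frac{3395}{22}} = \left(- \frac{1}{15338}\right) \frac{22}{3395} = - \frac{11}{26036255}$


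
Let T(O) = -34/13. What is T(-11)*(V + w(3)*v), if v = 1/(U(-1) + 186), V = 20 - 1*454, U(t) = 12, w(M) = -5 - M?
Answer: 1460980/1287 ≈ 1135.2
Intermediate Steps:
T(O) = -34/13 (T(O) = -34*1/13 = -34/13)
V = -434 (V = 20 - 454 = -434)
v = 1/198 (v = 1/(12 + 186) = 1/198 ≈ 0.0050505)
T(-11)*(V + w(3)*v) = -34*(-434 + (-5 - 1*3)*(1/198))/13 = -34*(-434 + (-5 - 3)*(1/198))/13 = -34*(-434 - 8*1/198)/13 = -34*(-434 - 4/99)/13 = -34/13*(-42970/99) = 1460980/1287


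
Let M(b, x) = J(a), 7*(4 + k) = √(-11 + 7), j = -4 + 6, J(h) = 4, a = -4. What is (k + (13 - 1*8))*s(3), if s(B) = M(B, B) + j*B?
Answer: 10 + 20*I/7 ≈ 10.0 + 2.8571*I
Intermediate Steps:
j = 2
k = -4 + 2*I/7 (k = -4 + √(-11 + 7)/7 = -4 + √(-4)/7 = -4 + (2*I)/7 = -4 + 2*I/7 ≈ -4.0 + 0.28571*I)
M(b, x) = 4
s(B) = 4 + 2*B
(k + (13 - 1*8))*s(3) = ((-4 + 2*I/7) + (13 - 1*8))*(4 + 2*3) = ((-4 + 2*I/7) + (13 - 8))*(4 + 6) = ((-4 + 2*I/7) + 5)*10 = (1 + 2*I/7)*10 = 10 + 20*I/7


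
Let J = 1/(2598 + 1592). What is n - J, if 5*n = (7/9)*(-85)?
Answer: -498619/37710 ≈ -13.222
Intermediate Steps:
J = 1/4190 ≈ 0.00023866
n = -119/9 (n = ((7/9)*(-85))/5 = (⅕)*(-595/9) = -119/9 ≈ -13.222)
n - J = -119/9 - 1*1/4190 = -119/9 - 1/4190 = -498619/37710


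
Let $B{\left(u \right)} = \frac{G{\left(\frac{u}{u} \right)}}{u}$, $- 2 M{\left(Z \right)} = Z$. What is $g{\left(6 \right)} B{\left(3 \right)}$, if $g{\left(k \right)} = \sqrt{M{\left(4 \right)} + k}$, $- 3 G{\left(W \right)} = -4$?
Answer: $\frac{8}{9} \approx 0.88889$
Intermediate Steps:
$G{\left(W \right)} = \frac{4}{3}$ ($G{\left(W \right)} = \left(- \frac{1}{3}\right) \left(-4\right) = \frac{4}{3}$)
$M{\left(Z \right)} = - \frac{Z}{2}$
$B{\left(u \right)} = \frac{4}{3 u}$
$g{\left(k \right)} = \sqrt{-2 + k}$ ($g{\left(k \right)} = \sqrt{\left(- \frac{1}{2}\right) 4 + k} = \sqrt{-2 + k}$)
$g{\left(6 \right)} B{\left(3 \right)} = \sqrt{-2 + 6} \frac{4}{3 \cdot 3} = \sqrt{4} \cdot \frac{4}{3} \cdot \frac{1}{3} = 2 \cdot \frac{4}{9} = \frac{8}{9}$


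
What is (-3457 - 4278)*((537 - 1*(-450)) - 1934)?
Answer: 7325045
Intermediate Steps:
(-3457 - 4278)*((537 - 1*(-450)) - 1934) = -7735*((537 + 450) - 1934) = -7735*(987 - 1934) = -7735*(-947) = 7325045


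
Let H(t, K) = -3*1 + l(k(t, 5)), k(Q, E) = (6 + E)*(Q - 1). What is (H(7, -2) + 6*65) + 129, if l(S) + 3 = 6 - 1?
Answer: 518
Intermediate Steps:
k(Q, E) = (-1 + Q)*(6 + E) (k(Q, E) = (6 + E)*(-1 + Q) = (-1 + Q)*(6 + E))
l(S) = 2 (l(S) = -3 + (6 - 1) = -3 + 5 = 2)
H(t, K) = -1 (H(t, K) = -3*1 + 2 = -3 + 2 = -1)
(H(7, -2) + 6*65) + 129 = (-1 + 6*65) + 129 = (-1 + 390) + 129 = 389 + 129 = 518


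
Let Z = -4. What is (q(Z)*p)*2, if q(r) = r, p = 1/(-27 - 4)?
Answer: 8/31 ≈ 0.25806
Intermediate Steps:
p = -1/31 (p = 1/(-31) = -1/31 ≈ -0.032258)
(q(Z)*p)*2 = -4*(-1/31)*2 = (4/31)*2 = 8/31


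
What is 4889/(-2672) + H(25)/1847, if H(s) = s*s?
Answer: -7359983/4935184 ≈ -1.4913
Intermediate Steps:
H(s) = s²
4889/(-2672) + H(25)/1847 = 4889/(-2672) + 25²/1847 = 4889*(-1/2672) + 625*(1/1847) = -4889/2672 + 625/1847 = -7359983/4935184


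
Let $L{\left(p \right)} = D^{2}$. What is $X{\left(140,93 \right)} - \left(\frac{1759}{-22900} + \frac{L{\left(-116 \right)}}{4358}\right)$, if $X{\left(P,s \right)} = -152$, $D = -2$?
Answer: $- \frac{7580876139}{49899100} \approx -151.92$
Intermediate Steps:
$L{\left(p \right)} = 4$ ($L{\left(p \right)} = \left(-2\right)^{2} = 4$)
$X{\left(140,93 \right)} - \left(\frac{1759}{-22900} + \frac{L{\left(-116 \right)}}{4358}\right) = -152 - \left(\frac{1759}{-22900} + \frac{4}{4358}\right) = -152 - \left(1759 \left(- \frac{1}{22900}\right) + 4 \cdot \frac{1}{4358}\right) = -152 - \left(- \frac{1759}{22900} + \frac{2}{2179}\right) = -152 - - \frac{3787061}{49899100} = -152 + \frac{3787061}{49899100} = - \frac{7580876139}{49899100}$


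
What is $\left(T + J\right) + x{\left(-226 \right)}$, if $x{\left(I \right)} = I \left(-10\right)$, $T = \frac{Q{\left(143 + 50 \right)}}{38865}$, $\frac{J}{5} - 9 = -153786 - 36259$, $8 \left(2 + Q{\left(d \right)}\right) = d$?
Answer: $- \frac{98242428741}{103640} \approx -9.4792 \cdot 10^{5}$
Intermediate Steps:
$Q{\left(d \right)} = -2 + \frac{d}{8}$
$J = -950180$ ($J = 45 + 5 \left(-153786 - 36259\right) = 45 + 5 \left(-190045\right) = 45 - 950225 = -950180$)
$T = \frac{59}{103640}$ ($T = \frac{-2 + \frac{143 + 50}{8}}{38865} = \left(-2 + \frac{1}{8} \cdot 193\right) \frac{1}{38865} = \left(-2 + \frac{193}{8}\right) \frac{1}{38865} = \frac{177}{8} \cdot \frac{1}{38865} = \frac{59}{103640} \approx 0.00056928$)
$x{\left(I \right)} = - 10 I$
$\left(T + J\right) + x{\left(-226 \right)} = \left(\frac{59}{103640} - 950180\right) - -2260 = - \frac{98476655141}{103640} + 2260 = - \frac{98242428741}{103640}$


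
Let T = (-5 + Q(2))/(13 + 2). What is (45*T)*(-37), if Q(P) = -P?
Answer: 777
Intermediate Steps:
T = -7/15 (T = (-5 - 1*2)/(13 + 2) = (-5 - 2)/15 = -7*1/15 = -7/15 ≈ -0.46667)
(45*T)*(-37) = (45*(-7/15))*(-37) = -21*(-37) = 777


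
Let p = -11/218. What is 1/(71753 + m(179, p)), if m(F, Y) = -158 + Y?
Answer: 218/15607699 ≈ 1.3967e-5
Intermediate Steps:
p = -11/218 (p = -11*1/218 = -11/218 ≈ -0.050459)
1/(71753 + m(179, p)) = 1/(71753 + (-158 - 11/218)) = 1/(71753 - 34455/218) = 1/(15607699/218) = 218/15607699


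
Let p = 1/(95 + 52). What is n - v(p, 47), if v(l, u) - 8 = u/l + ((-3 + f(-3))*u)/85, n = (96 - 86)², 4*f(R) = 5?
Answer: -2317451/340 ≈ -6816.0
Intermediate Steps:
f(R) = 5/4 (f(R) = (¼)*5 = 5/4)
n = 100 (n = 10² = 100)
p = 1/147 ≈ 0.0068027
v(l, u) = 8 - 7*u/340 + u/l (v(l, u) = 8 + (u/l + ((-3 + 5/4)*u)/85) = 8 + (u/l - 7*u/4*(1/85)) = 8 + (u/l - 7*u/340) = 8 + (-7*u/340 + u/l) = 8 - 7*u/340 + u/l)
n - v(p, 47) = 100 - (8 - 7/340*47 + 47/(1/147)) = 100 - (8 - 329/340 + 47*147) = 100 - (8 - 329/340 + 6909) = 100 - 1*2351451/340 = 100 - 2351451/340 = -2317451/340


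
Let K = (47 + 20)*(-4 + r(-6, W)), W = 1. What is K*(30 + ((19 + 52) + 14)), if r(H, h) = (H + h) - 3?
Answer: -92460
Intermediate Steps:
r(H, h) = -3 + H + h
K = -804 (K = (47 + 20)*(-4 + (-3 - 6 + 1)) = 67*(-4 - 8) = 67*(-12) = -804)
K*(30 + ((19 + 52) + 14)) = -804*(30 + ((19 + 52) + 14)) = -804*(30 + (71 + 14)) = -804*(30 + 85) = -804*115 = -92460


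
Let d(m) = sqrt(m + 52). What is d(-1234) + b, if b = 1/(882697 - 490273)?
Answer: 1/392424 + I*sqrt(1182) ≈ 2.5483e-6 + 34.38*I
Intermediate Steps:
d(m) = sqrt(52 + m)
b = 1/392424 ≈ 2.5483e-6
d(-1234) + b = sqrt(52 - 1234) + 1/392424 = sqrt(-1182) + 1/392424 = I*sqrt(1182) + 1/392424 = 1/392424 + I*sqrt(1182)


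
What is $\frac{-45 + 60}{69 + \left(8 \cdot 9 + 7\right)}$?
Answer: $\frac{15}{148} \approx 0.10135$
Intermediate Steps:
$\frac{-45 + 60}{69 + \left(8 \cdot 9 + 7\right)} = \frac{15}{69 + \left(72 + 7\right)} = \frac{15}{69 + 79} = \frac{15}{148}$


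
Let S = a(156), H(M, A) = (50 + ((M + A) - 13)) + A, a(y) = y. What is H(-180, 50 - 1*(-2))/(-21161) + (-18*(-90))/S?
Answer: 2857242/275093 ≈ 10.386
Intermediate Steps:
H(M, A) = 37 + M + 2*A (H(M, A) = (50 + ((A + M) - 13)) + A = (50 + (-13 + A + M)) + A = (37 + A + M) + A = 37 + M + 2*A)
S = 156
H(-180, 50 - 1*(-2))/(-21161) + (-18*(-90))/S = (37 - 180 + 2*(50 - 1*(-2)))/(-21161) - 18*(-90)/156 = (37 - 180 + 2*(50 + 2))*(-1/21161) + 1620*(1/156) = (37 - 180 + 2*52)*(-1/21161) + 135/13 = (37 - 180 + 104)*(-1/21161) + 135/13 = -39*(-1/21161) + 135/13 = 39/21161 + 135/13 = 2857242/275093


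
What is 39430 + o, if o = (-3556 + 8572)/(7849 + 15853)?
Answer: 467287438/11851 ≈ 39430.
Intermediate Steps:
o = 2508/11851 (o = 5016/23702 = 5016*(1/23702) = 2508/11851 ≈ 0.21163)
39430 + o = 39430 + 2508/11851 = 467287438/11851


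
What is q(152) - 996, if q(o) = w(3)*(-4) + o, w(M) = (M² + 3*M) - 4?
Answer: -900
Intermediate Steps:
w(M) = -4 + M² + 3*M
q(o) = -56 + o (q(o) = (-4 + 3² + 3*3)*(-4) + o = (-4 + 9 + 9)*(-4) + o = 14*(-4) + o = -56 + o)
q(152) - 996 = (-56 + 152) - 996 = 96 - 996 = -900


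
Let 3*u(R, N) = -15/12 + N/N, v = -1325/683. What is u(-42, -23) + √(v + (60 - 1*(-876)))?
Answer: -1/12 + √435728729/683 ≈ 30.479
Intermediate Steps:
v = -1325/683 (v = -1325*1/683 = -1325/683 ≈ -1.9400)
u(R, N) = -1/12 (u(R, N) = (-15/12 + N/N)/3 = (-15*1/12 + 1)/3 = (-5/4 + 1)/3 = (⅓)*(-¼) = -1/12)
u(-42, -23) + √(v + (60 - 1*(-876))) = -1/12 + √(-1325/683 + (60 - 1*(-876))) = -1/12 + √(-1325/683 + (60 + 876)) = -1/12 + √(-1325/683 + 936) = -1/12 + √(637963/683) = -1/12 + √435728729/683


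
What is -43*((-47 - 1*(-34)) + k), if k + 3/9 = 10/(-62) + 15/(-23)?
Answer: 1301180/2139 ≈ 608.31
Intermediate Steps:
k = -2453/2139 (k = -⅓ + (10/(-62) + 15/(-23)) = -⅓ + (10*(-1/62) + 15*(-1/23)) = -⅓ + (-5/31 - 15/23) = -⅓ - 580/713 = -2453/2139 ≈ -1.1468)
-43*((-47 - 1*(-34)) + k) = -43*((-47 - 1*(-34)) - 2453/2139) = -43*((-47 + 34) - 2453/2139) = -43*(-13 - 2453/2139) = -43*(-30260/2139) = 1301180/2139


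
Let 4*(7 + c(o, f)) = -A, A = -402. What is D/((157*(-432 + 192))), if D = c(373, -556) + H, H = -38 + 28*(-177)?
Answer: 3267/25120 ≈ 0.13006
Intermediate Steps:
c(o, f) = 187/2 (c(o, f) = -7 + (-1*(-402))/4 = -7 + (¼)*402 = -7 + 201/2 = 187/2)
H = -4994 (H = -38 - 4956 = -4994)
D = -9801/2 (D = 187/2 - 4994 = -9801/2 ≈ -4900.5)
D/((157*(-432 + 192))) = -9801*1/(157*(-432 + 192))/2 = -9801/(2*(157*(-240))) = -9801/2/(-37680) = -9801/2*(-1/37680) = 3267/25120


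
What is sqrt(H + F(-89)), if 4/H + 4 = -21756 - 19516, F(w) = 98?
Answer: sqrt(10435202259)/10319 ≈ 9.8995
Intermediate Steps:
H = -1/10319 (H = 4/(-4 + (-21756 - 19516)) = 4/(-4 - 41272) = 4/(-41276) = 4*(-1/41276) = -1/10319 ≈ -9.6909e-5)
sqrt(H + F(-89)) = sqrt(-1/10319 + 98) = sqrt(1011261/10319) = sqrt(10435202259)/10319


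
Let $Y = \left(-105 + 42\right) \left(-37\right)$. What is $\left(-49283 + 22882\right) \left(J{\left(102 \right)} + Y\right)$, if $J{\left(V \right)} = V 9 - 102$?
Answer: $-83083947$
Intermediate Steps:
$J{\left(V \right)} = -102 + 9 V$ ($J{\left(V \right)} = 9 V - 102 = -102 + 9 V$)
$Y = 2331$ ($Y = \left(-63\right) \left(-37\right) = 2331$)
$\left(-49283 + 22882\right) \left(J{\left(102 \right)} + Y\right) = \left(-49283 + 22882\right) \left(\left(-102 + 9 \cdot 102\right) + 2331\right) = - 26401 \left(\left(-102 + 918\right) + 2331\right) = - 26401 \left(816 + 2331\right) = \left(-26401\right) 3147 = -83083947$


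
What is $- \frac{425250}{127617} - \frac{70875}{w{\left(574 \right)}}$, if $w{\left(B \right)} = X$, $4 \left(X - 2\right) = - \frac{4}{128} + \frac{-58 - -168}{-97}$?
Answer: $- \frac{1069618474350}{25784711} \approx -41483.0$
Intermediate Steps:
$X = \frac{21215}{12416}$ ($X = 2 + \frac{- \frac{4}{128} + \frac{-58 - -168}{-97}}{4} = 2 + \frac{\left(-4\right) \frac{1}{128} + \left(-58 + 168\right) \left(- \frac{1}{97}\right)}{4} = 2 + \frac{- \frac{1}{32} + 110 \left(- \frac{1}{97}\right)}{4} = 2 + \frac{- \frac{1}{32} - \frac{110}{97}}{4} = 2 + \frac{1}{4} \left(- \frac{3617}{3104}\right) = 2 - \frac{3617}{12416} = \frac{21215}{12416} \approx 1.7087$)
$w{\left(B \right)} = \frac{21215}{12416}$
$- \frac{425250}{127617} - \frac{70875}{w{\left(574 \right)}} = - \frac{425250}{127617} - \frac{70875}{\frac{21215}{12416}} = \left(-425250\right) \frac{1}{127617} - \frac{175996800}{4243} = - \frac{20250}{6077} - \frac{175996800}{4243} = - \frac{1069618474350}{25784711}$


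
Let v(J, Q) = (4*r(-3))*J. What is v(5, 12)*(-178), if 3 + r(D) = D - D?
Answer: 10680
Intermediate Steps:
r(D) = -3 (r(D) = -3 + (D - D) = -3 + 0 = -3)
v(J, Q) = -12*J (v(J, Q) = (4*(-3))*J = -12*J)
v(5, 12)*(-178) = -12*5*(-178) = -60*(-178) = 10680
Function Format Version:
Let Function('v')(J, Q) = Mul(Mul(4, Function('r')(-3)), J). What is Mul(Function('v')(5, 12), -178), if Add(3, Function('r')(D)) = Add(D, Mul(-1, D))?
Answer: 10680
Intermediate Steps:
Function('r')(D) = -3 (Function('r')(D) = Add(-3, Add(D, Mul(-1, D))) = Add(-3, 0) = -3)
Function('v')(J, Q) = Mul(-12, J) (Function('v')(J, Q) = Mul(Mul(4, -3), J) = Mul(-12, J))
Mul(Function('v')(5, 12), -178) = Mul(Mul(-12, 5), -178) = Mul(-60, -178) = 10680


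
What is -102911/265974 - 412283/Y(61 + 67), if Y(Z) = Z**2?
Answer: -55671326233/2178859008 ≈ -25.551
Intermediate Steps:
-102911/265974 - 412283/Y(61 + 67) = -102911/265974 - 412283/(61 + 67)**2 = -102911*1/265974 - 412283/(128**2) = -102911/265974 - 412283/16384 = -55671326233/2178859008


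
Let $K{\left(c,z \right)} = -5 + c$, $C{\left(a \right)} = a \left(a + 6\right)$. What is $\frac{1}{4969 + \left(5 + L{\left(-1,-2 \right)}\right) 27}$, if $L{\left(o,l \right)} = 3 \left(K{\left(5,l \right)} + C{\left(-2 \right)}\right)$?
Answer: $\frac{1}{4456} \approx 0.00022442$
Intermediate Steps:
$C{\left(a \right)} = a \left(6 + a\right)$
$L{\left(o,l \right)} = -24$ ($L{\left(o,l \right)} = 3 \left(\left(-5 + 5\right) - 2 \left(6 - 2\right)\right) = 3 \left(0 - 8\right) = 3 \left(-8\right) = -24$)
$\frac{1}{4969 + \left(5 + L{\left(-1,-2 \right)}\right) 27} = \frac{1}{4969 + \left(5 - 24\right) 27} = \frac{1}{4969 - 513} = \frac{1}{4456}$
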